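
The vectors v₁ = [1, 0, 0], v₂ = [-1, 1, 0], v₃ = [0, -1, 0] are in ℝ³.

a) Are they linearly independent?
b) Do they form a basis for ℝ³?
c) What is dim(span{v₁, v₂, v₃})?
Not independent, not a basis, dim(span) = 2

Check whether v₃ can be written as a linear combination of v₁ and v₂.
v₃ = (-1)·v₁ + (-1)·v₂ = [0, -1, 0], so the three vectors are linearly dependent.
Thus they do not form a basis for ℝ³, and dim(span{v₁, v₂, v₃}) = 2 (spanned by v₁ and v₂).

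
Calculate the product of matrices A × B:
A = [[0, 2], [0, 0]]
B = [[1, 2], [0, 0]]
[[0, 0], [0, 0]]

Matrix multiplication:
C[0][0] = 0×1 + 2×0 = 0
C[0][1] = 0×2 + 2×0 = 0
C[1][0] = 0×1 + 0×0 = 0
C[1][1] = 0×2 + 0×0 = 0
Result: [[0, 0], [0, 0]]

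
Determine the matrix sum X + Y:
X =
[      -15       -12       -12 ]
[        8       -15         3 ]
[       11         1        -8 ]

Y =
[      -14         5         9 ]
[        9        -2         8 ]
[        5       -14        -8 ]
X + Y =
[      -29        -7        -3 ]
[       17       -17        11 ]
[       16       -13       -16 ]

Matrix addition is elementwise: (X+Y)[i][j] = X[i][j] + Y[i][j].
  (X+Y)[0][0] = (-15) + (-14) = -29
  (X+Y)[0][1] = (-12) + (5) = -7
  (X+Y)[0][2] = (-12) + (9) = -3
  (X+Y)[1][0] = (8) + (9) = 17
  (X+Y)[1][1] = (-15) + (-2) = -17
  (X+Y)[1][2] = (3) + (8) = 11
  (X+Y)[2][0] = (11) + (5) = 16
  (X+Y)[2][1] = (1) + (-14) = -13
  (X+Y)[2][2] = (-8) + (-8) = -16
X + Y =
[      -29        -7        -3 ]
[       17       -17        11 ]
[       16       -13       -16 ]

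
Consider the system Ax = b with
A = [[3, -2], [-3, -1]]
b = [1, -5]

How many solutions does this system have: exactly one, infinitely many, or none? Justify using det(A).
Exactly one solution

Compute det(A) = (3)*(-1) - (-2)*(-3) = -9.
Because det(A) ≠ 0, A is invertible and Ax = b has a unique solution for every b (here x = A⁻¹ b).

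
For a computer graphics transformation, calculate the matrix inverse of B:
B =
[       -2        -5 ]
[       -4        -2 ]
det(B) = -16
B⁻¹ =
[      1/8     -5/16 ]
[     -1/4       1/8 ]

For a 2×2 matrix B = [[a, b], [c, d]] with det(B) ≠ 0, B⁻¹ = (1/det(B)) * [[d, -b], [-c, a]].
det(B) = (-2)*(-2) - (-5)*(-4) = 4 - 20 = -16.
B⁻¹ = (1/-16) * [[-2, 5], [4, -2]].
Dividing each entry by -16 and reducing:
B⁻¹ =
[      1/8     -5/16 ]
[     -1/4       1/8 ]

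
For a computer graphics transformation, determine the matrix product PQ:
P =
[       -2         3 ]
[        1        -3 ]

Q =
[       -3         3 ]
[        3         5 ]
PQ =
[       15         9 ]
[      -12       -12 ]

Matrix multiplication: (PQ)[i][j] = sum over k of P[i][k] * Q[k][j].
  (PQ)[0][0] = (-2)*(-3) + (3)*(3) = 15
  (PQ)[0][1] = (-2)*(3) + (3)*(5) = 9
  (PQ)[1][0] = (1)*(-3) + (-3)*(3) = -12
  (PQ)[1][1] = (1)*(3) + (-3)*(5) = -12
PQ =
[       15         9 ]
[      -12       -12 ]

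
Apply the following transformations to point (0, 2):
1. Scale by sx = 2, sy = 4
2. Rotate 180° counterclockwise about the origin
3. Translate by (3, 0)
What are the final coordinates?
(3, -8)

Step 1: Scale → (0, 8)
Step 2: Rotate 180° → (0, -8)
Step 3: Translate → (3, -8)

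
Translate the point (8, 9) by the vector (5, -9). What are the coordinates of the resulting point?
(13, 0)

Translation by (5, -9):
x' = 8 + 5 = 13
y' = 9 + -9 = 0
Homogeneous matrix: [[1, 0, 5], [0, 1, -9], [0, 0, 1]]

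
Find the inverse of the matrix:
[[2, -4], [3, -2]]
[[-1/4, 1/2], [-3/8, 1/4]]

For [[a,b],[c,d]], inverse = (1/det)·[[d,-b],[-c,a]]
det = 2·-2 - -4·3 = 8
Inverse = (1/8)·[[-2, 4], [-3, 2]]
        = [[-1/4, 1/2], [-3/8, 1/4]]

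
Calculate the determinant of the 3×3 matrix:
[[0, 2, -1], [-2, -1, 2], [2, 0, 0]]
6

Expansion along first row:
det = 0·det([[-1,2],[0,0]]) - 2·det([[-2,2],[2,0]]) + -1·det([[-2,-1],[2,0]])
    = 0·(-1·0 - 2·0) - 2·(-2·0 - 2·2) + -1·(-2·0 - -1·2)
    = 0·0 - 2·-4 + -1·2
    = 0 + 8 + -2 = 6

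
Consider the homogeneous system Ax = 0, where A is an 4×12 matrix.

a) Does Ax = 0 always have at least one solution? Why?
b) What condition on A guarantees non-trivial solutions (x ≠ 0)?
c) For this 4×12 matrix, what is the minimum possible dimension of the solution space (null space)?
a) Yes, x = 0 is always a solution. b) When A has linearly dependent columns (rank < n). c) Minimum nullity = 8.

a) x = 0 satisfies A·0 = 0, so the zero vector is always a solution.
b) Non-trivial solutions exist iff the columns of A are linearly dependent, equivalently rank(A) < n (the number of columns).
c) By rank-nullity, rank(A) + nullity(A) = n = 12. Since A has only 4 rows, rank(A) ≤ 4, so nullity(A) ≥ 12 - 4 = 8.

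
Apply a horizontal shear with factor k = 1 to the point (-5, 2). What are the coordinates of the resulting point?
(-3, 2)

Shear matrix for horizontal shear with factor k = 1:
[[1, 1], [0, 1]]
Result: (-5, 2) → (-3, 2)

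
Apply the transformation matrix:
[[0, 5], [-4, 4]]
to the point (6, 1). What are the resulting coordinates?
(5, -20)

Matrix multiplication:
[[0, 5], [-4, 4]] × [6, 1]ᵀ
= [0×6 + 5×1, -4×6 + 4×1]ᵀ
= [5.0000, -20.0000]ᵀ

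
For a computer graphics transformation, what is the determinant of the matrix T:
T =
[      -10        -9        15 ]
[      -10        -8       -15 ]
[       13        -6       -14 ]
det(T) = 5255

Expand along row 0 (cofactor expansion): det(T) = a*(e*i - f*h) - b*(d*i - f*g) + c*(d*h - e*g), where the 3×3 is [[a, b, c], [d, e, f], [g, h, i]].
Minor M_00 = (-8)*(-14) - (-15)*(-6) = 112 - 90 = 22.
Minor M_01 = (-10)*(-14) - (-15)*(13) = 140 + 195 = 335.
Minor M_02 = (-10)*(-6) - (-8)*(13) = 60 + 104 = 164.
det(T) = (-10)*(22) - (-9)*(335) + (15)*(164) = -220 + 3015 + 2460 = 5255.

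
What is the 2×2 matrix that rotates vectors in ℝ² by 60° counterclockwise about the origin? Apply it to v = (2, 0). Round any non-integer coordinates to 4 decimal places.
R = [[1/2, -√3/2], [√3/2, 1/2]]; R·v = (1.0000, 1.7321)

A counterclockwise rotation by angle θ in ℝ² has matrix R(θ) = [[cos θ, -sin θ], [sin θ, cos θ]].
For θ = 60°: cos θ = 1/2, sin θ = √3/2.
R(60°) = [[1/2, -√3/2], [√3/2, 1/2]].
R·v = [1/2·2 + (-√3/2)·0, √3/2·2 + 1/2·0] = (1.0000, 1.7321).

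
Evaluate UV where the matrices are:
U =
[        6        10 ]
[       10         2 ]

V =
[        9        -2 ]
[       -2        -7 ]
UV =
[       34       -82 ]
[       86       -34 ]

Matrix multiplication: (UV)[i][j] = sum over k of U[i][k] * V[k][j].
  (UV)[0][0] = (6)*(9) + (10)*(-2) = 34
  (UV)[0][1] = (6)*(-2) + (10)*(-7) = -82
  (UV)[1][0] = (10)*(9) + (2)*(-2) = 86
  (UV)[1][1] = (10)*(-2) + (2)*(-7) = -34
UV =
[       34       -82 ]
[       86       -34 ]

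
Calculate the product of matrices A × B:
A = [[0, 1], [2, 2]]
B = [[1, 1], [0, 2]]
[[0, 2], [2, 6]]

Matrix multiplication:
C[0][0] = 0×1 + 1×0 = 0
C[0][1] = 0×1 + 1×2 = 2
C[1][0] = 2×1 + 2×0 = 2
C[1][1] = 2×1 + 2×2 = 6
Result: [[0, 2], [2, 6]]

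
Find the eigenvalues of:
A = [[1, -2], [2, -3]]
λ = -1, -1

Solve det(A - λI) = 0. For a 2×2 matrix this is λ² - (trace)λ + det = 0.
trace(A) = 1 - 3 = -2.
det(A) = (1)*(-3) - (-2)*(2) = -3 + 4 = 1.
Characteristic equation: λ² - (-2)λ + (1) = 0.
Discriminant: (-2)² - 4*(1) = 4 - 4 = 0.
Roots: λ = (-2 ± √0) / 2 = -1, -1.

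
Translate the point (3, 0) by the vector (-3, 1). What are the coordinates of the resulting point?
(0, 1)

Translation by (-3, 1):
x' = 3 + -3 = 0
y' = 0 + 1 = 1
Homogeneous matrix: [[1, 0, -3], [0, 1, 1], [0, 0, 1]]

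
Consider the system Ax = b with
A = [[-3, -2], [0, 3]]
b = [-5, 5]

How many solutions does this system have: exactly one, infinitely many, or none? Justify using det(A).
Exactly one solution

Compute det(A) = (-3)*(3) - (-2)*(0) = -9.
Because det(A) ≠ 0, A is invertible and Ax = b has a unique solution for every b (here x = A⁻¹ b).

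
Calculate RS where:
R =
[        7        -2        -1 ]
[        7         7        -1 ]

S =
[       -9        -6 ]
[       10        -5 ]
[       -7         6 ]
RS =
[      -76       -38 ]
[       14       -83 ]

Matrix multiplication: (RS)[i][j] = sum over k of R[i][k] * S[k][j].
  (RS)[0][0] = (7)*(-9) + (-2)*(10) + (-1)*(-7) = -76
  (RS)[0][1] = (7)*(-6) + (-2)*(-5) + (-1)*(6) = -38
  (RS)[1][0] = (7)*(-9) + (7)*(10) + (-1)*(-7) = 14
  (RS)[1][1] = (7)*(-6) + (7)*(-5) + (-1)*(6) = -83
RS =
[      -76       -38 ]
[       14       -83 ]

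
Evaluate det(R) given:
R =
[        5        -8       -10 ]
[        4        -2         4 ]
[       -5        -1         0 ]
det(R) = 320

Expand along row 0 (cofactor expansion): det(R) = a*(e*i - f*h) - b*(d*i - f*g) + c*(d*h - e*g), where the 3×3 is [[a, b, c], [d, e, f], [g, h, i]].
Minor M_00 = (-2)*(0) - (4)*(-1) = 0 + 4 = 4.
Minor M_01 = (4)*(0) - (4)*(-5) = 0 + 20 = 20.
Minor M_02 = (4)*(-1) - (-2)*(-5) = -4 - 10 = -14.
det(R) = (5)*(4) - (-8)*(20) + (-10)*(-14) = 20 + 160 + 140 = 320.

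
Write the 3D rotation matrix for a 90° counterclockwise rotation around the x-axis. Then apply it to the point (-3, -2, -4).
R = [[1, 0, 0], [0, 0, -1], [0, 1, 0]]; R·(-3, -2, -4) = (-3, 4, -2)

Rotation matrix for 90° around x-axis:
cos(90°) = 0, sin(90°) = 1
R = [[1, 0, 0], [0, 0, -1], [0, 1, 0]]
Apply to (-3, -2, -4): R·[-3, -2, -4]ᵀ = (-3, 4, -2)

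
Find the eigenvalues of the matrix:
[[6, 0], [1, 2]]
λ = 2 and λ = 6

Characteristic equation: det(A - λI) = 0
λ² - (trace)λ + (det) = 0
λ² - (8)λ + (12) = 0
λ² - 8λ + 12 = 0
Solving: λ = 2, 6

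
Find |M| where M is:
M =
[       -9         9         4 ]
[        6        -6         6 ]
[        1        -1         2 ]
det(M) = 0

Expand along row 0 (cofactor expansion): det(M) = a*(e*i - f*h) - b*(d*i - f*g) + c*(d*h - e*g), where the 3×3 is [[a, b, c], [d, e, f], [g, h, i]].
Minor M_00 = (-6)*(2) - (6)*(-1) = -12 + 6 = -6.
Minor M_01 = (6)*(2) - (6)*(1) = 12 - 6 = 6.
Minor M_02 = (6)*(-1) - (-6)*(1) = -6 + 6 = 0.
det(M) = (-9)*(-6) - (9)*(6) + (4)*(0) = 54 - 54 + 0 = 0.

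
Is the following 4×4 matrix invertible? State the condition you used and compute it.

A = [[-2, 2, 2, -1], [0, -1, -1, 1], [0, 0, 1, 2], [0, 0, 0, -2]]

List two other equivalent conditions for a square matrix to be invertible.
Yes, invertible; det(A) = -4 ≠ 0. Equivalent conditions: rank(A) = 4; Ax = 0 has only the trivial solution; 0 is not an eigenvalue; the columns of A are linearly independent.

To check invertibility, compute det(A).
The given matrix is triangular, so det(A) equals the product of its diagonal entries = -4 ≠ 0.
Since det(A) ≠ 0, A is invertible.
Equivalent conditions for a square matrix A to be invertible:
- rank(A) = 4 (full rank).
- The homogeneous system Ax = 0 has only the trivial solution x = 0.
- 0 is not an eigenvalue of A.
- The columns (equivalently rows) of A are linearly independent.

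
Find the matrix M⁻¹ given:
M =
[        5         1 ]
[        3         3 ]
det(M) = 12
M⁻¹ =
[      1/4     -1/12 ]
[     -1/4      5/12 ]

For a 2×2 matrix M = [[a, b], [c, d]] with det(M) ≠ 0, M⁻¹ = (1/det(M)) * [[d, -b], [-c, a]].
det(M) = (5)*(3) - (1)*(3) = 15 - 3 = 12.
M⁻¹ = (1/12) * [[3, -1], [-3, 5]].
Dividing each entry by 12 and reducing:
M⁻¹ =
[      1/4     -1/12 ]
[     -1/4      5/12 ]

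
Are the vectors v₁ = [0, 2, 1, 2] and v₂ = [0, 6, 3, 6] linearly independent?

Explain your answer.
No, linearly dependent (v₂ = 3·v₁)

Check whether there is a scalar k with v₂ = k·v₁.
Comparing components, k = 3 satisfies 3·[0, 2, 1, 2] = [0, 6, 3, 6].
Since v₂ is a scalar multiple of v₁, the two vectors are linearly dependent.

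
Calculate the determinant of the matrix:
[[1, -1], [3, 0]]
3

For a 2×2 matrix [[a, b], [c, d]], det = ad - bc
det = (1)(0) - (-1)(3) = 0 - -3 = 3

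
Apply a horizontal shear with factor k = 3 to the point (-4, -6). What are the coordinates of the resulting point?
(-22, -6)

Shear matrix for horizontal shear with factor k = 3:
[[1, 3], [0, 1]]
Result: (-4, -6) → (-22, -6)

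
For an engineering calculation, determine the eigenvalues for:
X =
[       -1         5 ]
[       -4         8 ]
λ = 3, 4

Solve det(X - λI) = 0. For a 2×2 matrix the characteristic equation is λ² - (trace)λ + det = 0.
trace(X) = a + d = -1 + 8 = 7.
det(X) = a*d - b*c = (-1)*(8) - (5)*(-4) = -8 + 20 = 12.
Characteristic equation: λ² - (7)λ + (12) = 0.
Discriminant = (7)² - 4*(12) = 49 - 48 = 1.
λ = (7 ± √1) / 2 = (7 ± 1) / 2 = 3, 4.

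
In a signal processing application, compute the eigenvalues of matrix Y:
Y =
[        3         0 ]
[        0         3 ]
λ = 3, 3

Solve det(Y - λI) = 0. For a 2×2 matrix the characteristic equation is λ² - (trace)λ + det = 0.
trace(Y) = a + d = 3 + 3 = 6.
det(Y) = a*d - b*c = (3)*(3) - (0)*(0) = 9 - 0 = 9.
Characteristic equation: λ² - (6)λ + (9) = 0.
Discriminant = (6)² - 4*(9) = 36 - 36 = 0.
λ = (6 ± √0) / 2 = (6 ± 0) / 2 = 3, 3.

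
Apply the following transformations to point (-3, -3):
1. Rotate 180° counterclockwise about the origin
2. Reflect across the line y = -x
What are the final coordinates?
(-3, -3)

Step 1: Rotate 180° → (3, 3)
Step 2: Reflect across the line y = -x → (-3, -3)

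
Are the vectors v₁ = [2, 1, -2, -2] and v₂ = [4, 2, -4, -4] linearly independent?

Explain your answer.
No, linearly dependent (v₂ = 2·v₁)

Check whether there is a scalar k with v₂ = k·v₁.
Comparing components, k = 2 satisfies 2·[2, 1, -2, -2] = [4, 2, -4, -4].
Since v₂ is a scalar multiple of v₁, the two vectors are linearly dependent.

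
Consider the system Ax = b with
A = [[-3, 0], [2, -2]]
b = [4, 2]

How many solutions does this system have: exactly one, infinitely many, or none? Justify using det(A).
Exactly one solution

Compute det(A) = (-3)*(-2) - (0)*(2) = 6.
Because det(A) ≠ 0, A is invertible and Ax = b has a unique solution for every b (here x = A⁻¹ b).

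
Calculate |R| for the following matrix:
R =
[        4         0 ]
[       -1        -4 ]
det(R) = -16

For a 2×2 matrix [[a, b], [c, d]], det = a*d - b*c.
det(R) = (4)*(-4) - (0)*(-1) = -16 - 0 = -16.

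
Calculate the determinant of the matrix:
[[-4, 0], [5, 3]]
-12

For a 2×2 matrix [[a, b], [c, d]], det = ad - bc
det = (-4)(3) - (0)(5) = -12 - 0 = -12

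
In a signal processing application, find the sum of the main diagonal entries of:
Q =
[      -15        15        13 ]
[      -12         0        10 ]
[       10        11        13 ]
tr(Q) = -15 + 0 + 13 = -2

The trace of a square matrix is the sum of its diagonal entries.
Diagonal entries of Q: Q[0][0] = -15, Q[1][1] = 0, Q[2][2] = 13.
tr(Q) = -15 + 0 + 13 = -2.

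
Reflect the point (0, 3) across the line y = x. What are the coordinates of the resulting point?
(3, 0)

Reflection across line y = x: (0, 3) → (3, 0)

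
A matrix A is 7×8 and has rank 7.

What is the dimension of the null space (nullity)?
1

The rank-nullity theorem for an m×n matrix states:
rank(A) + nullity(A) = n (the number of columns).
Here n = 8 and rank(A) = 7, so nullity(A) = 8 - 7 = 1.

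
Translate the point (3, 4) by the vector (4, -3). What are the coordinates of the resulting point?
(7, 1)

Translation by (4, -3):
x' = 3 + 4 = 7
y' = 4 + -3 = 1
Homogeneous matrix: [[1, 0, 4], [0, 1, -3], [0, 0, 1]]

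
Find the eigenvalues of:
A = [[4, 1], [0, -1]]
λ = -1, 4

Solve det(A - λI) = 0. For a 2×2 matrix this is λ² - (trace)λ + det = 0.
trace(A) = 4 - 1 = 3.
det(A) = (4)*(-1) - (1)*(0) = -4 - 0 = -4.
Characteristic equation: λ² - (3)λ + (-4) = 0.
Discriminant: (3)² - 4*(-4) = 9 + 16 = 25.
Roots: λ = (3 ± √25) / 2 = -1, 4.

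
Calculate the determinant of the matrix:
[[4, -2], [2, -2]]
-4

For a 2×2 matrix [[a, b], [c, d]], det = ad - bc
det = (4)(-2) - (-2)(2) = -8 - -4 = -4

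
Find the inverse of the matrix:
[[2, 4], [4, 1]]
[[-1/14, 2/7], [2/7, -1/7]]

For [[a,b],[c,d]], inverse = (1/det)·[[d,-b],[-c,a]]
det = 2·1 - 4·4 = -14
Inverse = (1/-14)·[[1, -4], [-4, 2]]
        = [[-1/14, 2/7], [2/7, -1/7]]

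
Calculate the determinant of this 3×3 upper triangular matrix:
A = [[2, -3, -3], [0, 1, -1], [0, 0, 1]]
2

The determinant of a triangular matrix is the product of its diagonal entries (the off-diagonal entries above the diagonal do not affect it).
det(A) = (2) * (1) * (1) = 2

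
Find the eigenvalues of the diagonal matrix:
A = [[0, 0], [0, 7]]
λ₁ = 0, λ₂ = 7

The characteristic polynomial of A is det(A - λI) = (0 - λ)(7 - λ) = 0.
The roots are λ = 0 and λ = 7, so the eigenvalues are the diagonal entries.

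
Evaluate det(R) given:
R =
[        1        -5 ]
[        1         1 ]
det(R) = 6

For a 2×2 matrix [[a, b], [c, d]], det = a*d - b*c.
det(R) = (1)*(1) - (-5)*(1) = 1 + 5 = 6.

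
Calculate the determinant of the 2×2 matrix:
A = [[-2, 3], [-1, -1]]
5

For A = [[a, b], [c, d]], det(A) = a*d - b*c.
det(A) = (-2)*(-1) - (3)*(-1) = 2 - -3 = 5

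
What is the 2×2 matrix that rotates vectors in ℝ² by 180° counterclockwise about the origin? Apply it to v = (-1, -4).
R = [[-1, 0], [0, -1]]; R·v = (1, 4)

A counterclockwise rotation by angle θ in ℝ² has matrix R(θ) = [[cos θ, -sin θ], [sin θ, cos θ]].
For θ = 180°: cos θ = -1, sin θ = 0.
R(180°) = [[-1, 0], [0, -1]].
R·v = [-1·-1 + (0)·-4, 0·-1 + -1·-4] = (1, 4).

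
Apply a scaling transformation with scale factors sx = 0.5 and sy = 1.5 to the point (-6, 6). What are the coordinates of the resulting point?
(-3.0, 9.0)

Scaling matrix:
[[0.50, 0], [0, 1.50]]
Result: (-6 × 0.5, 6 × 1.5) = (-3.0, 9.0)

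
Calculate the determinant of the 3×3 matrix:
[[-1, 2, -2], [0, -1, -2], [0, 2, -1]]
-5

Expansion along first row:
det = -1·det([[-1,-2],[2,-1]]) - 2·det([[0,-2],[0,-1]]) + -2·det([[0,-1],[0,2]])
    = -1·(-1·-1 - -2·2) - 2·(0·-1 - -2·0) + -2·(0·2 - -1·0)
    = -1·5 - 2·0 + -2·0
    = -5 + 0 + 0 = -5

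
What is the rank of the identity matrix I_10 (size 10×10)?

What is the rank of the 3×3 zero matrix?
rank(I_10) = 10, rank(0) = 0

The identity I_10 has 10 columns that are the standard basis vectors e_1, …, e_10. These are linearly independent, so all 10 columns are pivots and rank(I_10) = 10.
The 3×3 zero matrix has every entry zero, so every row is the zero row and there are no pivots; rank(0) = 0.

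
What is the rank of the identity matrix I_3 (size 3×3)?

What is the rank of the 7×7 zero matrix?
rank(I_3) = 3, rank(0) = 0

The identity I_3 has 3 columns that are the standard basis vectors e_1, …, e_3. These are linearly independent, so all 3 columns are pivots and rank(I_3) = 3.
The 7×7 zero matrix has every entry zero, so every row is the zero row and there are no pivots; rank(0) = 0.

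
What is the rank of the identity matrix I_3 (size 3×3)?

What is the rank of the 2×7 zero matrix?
rank(I_3) = 3, rank(0) = 0

The identity I_3 has 3 columns that are the standard basis vectors e_1, …, e_3. These are linearly independent, so all 3 columns are pivots and rank(I_3) = 3.
The 2×7 zero matrix has every entry zero, so every row is the zero row and there are no pivots; rank(0) = 0.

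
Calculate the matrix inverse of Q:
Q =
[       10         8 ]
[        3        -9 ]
det(Q) = -114
Q⁻¹ =
[     3/38      4/57 ]
[     1/38     -5/57 ]

For a 2×2 matrix Q = [[a, b], [c, d]] with det(Q) ≠ 0, Q⁻¹ = (1/det(Q)) * [[d, -b], [-c, a]].
det(Q) = (10)*(-9) - (8)*(3) = -90 - 24 = -114.
Q⁻¹ = (1/-114) * [[-9, -8], [-3, 10]].
Dividing each entry by -114 and reducing:
Q⁻¹ =
[     3/38      4/57 ]
[     1/38     -5/57 ]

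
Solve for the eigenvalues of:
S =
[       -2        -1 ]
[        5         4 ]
λ = -1, 3

Solve det(S - λI) = 0. For a 2×2 matrix the characteristic equation is λ² - (trace)λ + det = 0.
trace(S) = a + d = -2 + 4 = 2.
det(S) = a*d - b*c = (-2)*(4) - (-1)*(5) = -8 + 5 = -3.
Characteristic equation: λ² - (2)λ + (-3) = 0.
Discriminant = (2)² - 4*(-3) = 4 + 12 = 16.
λ = (2 ± √16) / 2 = (2 ± 4) / 2 = -1, 3.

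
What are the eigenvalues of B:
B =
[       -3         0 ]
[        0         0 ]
λ = -3, 0

Solve det(B - λI) = 0. For a 2×2 matrix the characteristic equation is λ² - (trace)λ + det = 0.
trace(B) = a + d = -3 + 0 = -3.
det(B) = a*d - b*c = (-3)*(0) - (0)*(0) = 0 - 0 = 0.
Characteristic equation: λ² - (-3)λ + (0) = 0.
Discriminant = (-3)² - 4*(0) = 9 - 0 = 9.
λ = (-3 ± √9) / 2 = (-3 ± 3) / 2 = -3, 0.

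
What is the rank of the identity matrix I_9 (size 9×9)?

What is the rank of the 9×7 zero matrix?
rank(I_9) = 9, rank(0) = 0

The identity I_9 has 9 columns that are the standard basis vectors e_1, …, e_9. These are linearly independent, so all 9 columns are pivots and rank(I_9) = 9.
The 9×7 zero matrix has every entry zero, so every row is the zero row and there are no pivots; rank(0) = 0.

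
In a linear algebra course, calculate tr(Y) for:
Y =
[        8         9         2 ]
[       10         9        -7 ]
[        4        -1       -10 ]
tr(Y) = 8 + 9 - 10 = 7

The trace of a square matrix is the sum of its diagonal entries.
Diagonal entries of Y: Y[0][0] = 8, Y[1][1] = 9, Y[2][2] = -10.
tr(Y) = 8 + 9 - 10 = 7.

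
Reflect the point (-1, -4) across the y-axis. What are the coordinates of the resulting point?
(1, -4)

Reflection across y-axis: (-1, -4) → (1, -4)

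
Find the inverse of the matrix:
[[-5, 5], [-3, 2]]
[[2/5, -1], [3/5, -1]]

For [[a,b],[c,d]], inverse = (1/det)·[[d,-b],[-c,a]]
det = -5·2 - 5·-3 = 5
Inverse = (1/5)·[[2, -5], [3, -5]]
        = [[2/5, -1], [3/5, -1]]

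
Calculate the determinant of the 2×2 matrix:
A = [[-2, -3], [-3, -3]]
-3

For A = [[a, b], [c, d]], det(A) = a*d - b*c.
det(A) = (-2)*(-3) - (-3)*(-3) = 6 - 9 = -3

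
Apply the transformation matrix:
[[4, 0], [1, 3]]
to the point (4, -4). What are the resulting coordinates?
(16, -8)

Matrix multiplication:
[[4, 0], [1, 3]] × [4, -4]ᵀ
= [4×4 + 0×-4, 1×4 + 3×-4]ᵀ
= [16.0000, -8.0000]ᵀ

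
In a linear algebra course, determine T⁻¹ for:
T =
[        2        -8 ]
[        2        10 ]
det(T) = 36
T⁻¹ =
[     5/18       2/9 ]
[    -1/18      1/18 ]

For a 2×2 matrix T = [[a, b], [c, d]] with det(T) ≠ 0, T⁻¹ = (1/det(T)) * [[d, -b], [-c, a]].
det(T) = (2)*(10) - (-8)*(2) = 20 + 16 = 36.
T⁻¹ = (1/36) * [[10, 8], [-2, 2]].
Dividing each entry by 36 and reducing:
T⁻¹ =
[     5/18       2/9 ]
[    -1/18      1/18 ]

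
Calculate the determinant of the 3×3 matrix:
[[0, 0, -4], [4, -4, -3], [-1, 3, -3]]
-32

Expansion along first row:
det = 0·det([[-4,-3],[3,-3]]) - 0·det([[4,-3],[-1,-3]]) + -4·det([[4,-4],[-1,3]])
    = 0·(-4·-3 - -3·3) - 0·(4·-3 - -3·-1) + -4·(4·3 - -4·-1)
    = 0·21 - 0·-15 + -4·8
    = 0 + 0 + -32 = -32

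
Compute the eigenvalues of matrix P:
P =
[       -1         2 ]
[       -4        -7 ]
λ = -5, -3

Solve det(P - λI) = 0. For a 2×2 matrix the characteristic equation is λ² - (trace)λ + det = 0.
trace(P) = a + d = -1 - 7 = -8.
det(P) = a*d - b*c = (-1)*(-7) - (2)*(-4) = 7 + 8 = 15.
Characteristic equation: λ² - (-8)λ + (15) = 0.
Discriminant = (-8)² - 4*(15) = 64 - 60 = 4.
λ = (-8 ± √4) / 2 = (-8 ± 2) / 2 = -5, -3.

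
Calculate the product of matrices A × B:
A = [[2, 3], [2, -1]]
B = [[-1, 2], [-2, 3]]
[[-8, 13], [0, 1]]

Matrix multiplication:
C[0][0] = 2×-1 + 3×-2 = -8
C[0][1] = 2×2 + 3×3 = 13
C[1][0] = 2×-1 + -1×-2 = 0
C[1][1] = 2×2 + -1×3 = 1
Result: [[-8, 13], [0, 1]]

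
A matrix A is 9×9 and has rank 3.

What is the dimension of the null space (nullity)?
6

The rank-nullity theorem for an m×n matrix states:
rank(A) + nullity(A) = n (the number of columns).
Here n = 9 and rank(A) = 3, so nullity(A) = 9 - 3 = 6.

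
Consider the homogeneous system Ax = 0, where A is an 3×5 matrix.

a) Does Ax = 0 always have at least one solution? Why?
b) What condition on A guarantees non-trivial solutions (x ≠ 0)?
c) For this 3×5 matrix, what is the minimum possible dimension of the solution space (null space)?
a) Yes, x = 0 is always a solution. b) When A has linearly dependent columns (rank < n). c) Minimum nullity = 2.

a) x = 0 satisfies A·0 = 0, so the zero vector is always a solution.
b) Non-trivial solutions exist iff the columns of A are linearly dependent, equivalently rank(A) < n (the number of columns).
c) By rank-nullity, rank(A) + nullity(A) = n = 5. Since A has only 3 rows, rank(A) ≤ 3, so nullity(A) ≥ 5 - 3 = 2.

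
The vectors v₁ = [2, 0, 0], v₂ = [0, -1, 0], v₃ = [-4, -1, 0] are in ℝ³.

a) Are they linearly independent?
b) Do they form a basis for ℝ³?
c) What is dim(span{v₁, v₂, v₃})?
Not independent, not a basis, dim(span) = 2

Check whether v₃ can be written as a linear combination of v₁ and v₂.
v₃ = (-2)·v₁ + (1)·v₂ = [-4, -1, 0], so the three vectors are linearly dependent.
Thus they do not form a basis for ℝ³, and dim(span{v₁, v₂, v₃}) = 2 (spanned by v₁ and v₂).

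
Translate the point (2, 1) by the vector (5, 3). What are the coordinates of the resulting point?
(7, 4)

Translation by (5, 3):
x' = 2 + 5 = 7
y' = 1 + 3 = 4
Homogeneous matrix: [[1, 0, 5], [0, 1, 3], [0, 0, 1]]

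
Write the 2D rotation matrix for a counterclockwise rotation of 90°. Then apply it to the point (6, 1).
R = [[0, -1], [1, 0]]; R·(6, 1) = (-1, 6)

Rotation matrix formula: R(θ) = [[cos θ, -sin θ], [sin θ, cos θ]]
For θ = 90°:
cos(90°) = 0
sin(90°) = 1
R = [[0, -1], [1, 0]]
Apply to (6, 1): [0·6 + (-1)·1, 1·6 + 0·1] = (-1, 6)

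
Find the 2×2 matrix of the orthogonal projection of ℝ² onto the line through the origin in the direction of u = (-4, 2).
[[4/5, -2/5], [-2/5, 1/5]]

The orthogonal projection onto the line spanned by a nonzero vector u = (a, b) has matrix P = (u uᵀ) / (uᵀ u) = (1/(a² + b²)) · [[a², ab], [ab, b²]].
Here u = (-4, 2), so a² + b² = 16 + 4 = 20.
P = (1/20) · [[16, -8], [-8, 4]] = [[4/5, -2/5], [-2/5, 1/5]].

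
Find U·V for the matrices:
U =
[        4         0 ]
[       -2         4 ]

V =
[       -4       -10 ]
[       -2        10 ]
UV =
[      -16       -40 ]
[        0        60 ]

Matrix multiplication: (UV)[i][j] = sum over k of U[i][k] * V[k][j].
  (UV)[0][0] = (4)*(-4) + (0)*(-2) = -16
  (UV)[0][1] = (4)*(-10) + (0)*(10) = -40
  (UV)[1][0] = (-2)*(-4) + (4)*(-2) = 0
  (UV)[1][1] = (-2)*(-10) + (4)*(10) = 60
UV =
[      -16       -40 ]
[        0        60 ]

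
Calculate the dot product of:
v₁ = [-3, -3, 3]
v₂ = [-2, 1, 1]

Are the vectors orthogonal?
6, No

The dot product is the sum of products of corresponding components.
v₁·v₂ = (-3)*(-2) + (-3)*(1) + (3)*(1) = 6 - 3 + 3 = 6.
Two vectors are orthogonal iff their dot product is 0; here the dot product is 6, so the vectors are not orthogonal.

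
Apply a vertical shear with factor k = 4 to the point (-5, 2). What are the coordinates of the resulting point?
(-5, -18)

Shear matrix for vertical shear with factor k = 4:
[[1, 0], [4, 1]]
Result: (-5, 2) → (-5, -18)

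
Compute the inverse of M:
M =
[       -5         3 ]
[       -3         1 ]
det(M) = 4
M⁻¹ =
[      1/4      -3/4 ]
[      3/4      -5/4 ]

For a 2×2 matrix M = [[a, b], [c, d]] with det(M) ≠ 0, M⁻¹ = (1/det(M)) * [[d, -b], [-c, a]].
det(M) = (-5)*(1) - (3)*(-3) = -5 + 9 = 4.
M⁻¹ = (1/4) * [[1, -3], [3, -5]].
Dividing each entry by 4 and reducing:
M⁻¹ =
[      1/4      -3/4 ]
[      3/4      -5/4 ]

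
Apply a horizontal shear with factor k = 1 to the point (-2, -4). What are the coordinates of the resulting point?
(-6, -4)

Shear matrix for horizontal shear with factor k = 1:
[[1, 1], [0, 1]]
Result: (-2, -4) → (-6, -4)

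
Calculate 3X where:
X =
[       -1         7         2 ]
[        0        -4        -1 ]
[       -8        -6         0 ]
3X =
[       -3        21         6 ]
[        0       -12        -3 ]
[      -24       -18         0 ]

Scalar multiplication is elementwise: (3X)[i][j] = 3 * X[i][j].
  (3X)[0][0] = 3 * (-1) = -3
  (3X)[0][1] = 3 * (7) = 21
  (3X)[0][2] = 3 * (2) = 6
  (3X)[1][0] = 3 * (0) = 0
  (3X)[1][1] = 3 * (-4) = -12
  (3X)[1][2] = 3 * (-1) = -3
  (3X)[2][0] = 3 * (-8) = -24
  (3X)[2][1] = 3 * (-6) = -18
  (3X)[2][2] = 3 * (0) = 0
3X =
[       -3        21         6 ]
[        0       -12        -3 ]
[      -24       -18         0 ]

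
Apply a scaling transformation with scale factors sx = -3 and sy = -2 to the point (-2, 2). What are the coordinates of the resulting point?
(6, -4)

Scaling matrix:
[[-3, 0], [0, -2]]
Result: (-2 × -3, 2 × -2) = (6, -4)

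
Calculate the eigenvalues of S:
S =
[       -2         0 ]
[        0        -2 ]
λ = -2, -2

Solve det(S - λI) = 0. For a 2×2 matrix the characteristic equation is λ² - (trace)λ + det = 0.
trace(S) = a + d = -2 - 2 = -4.
det(S) = a*d - b*c = (-2)*(-2) - (0)*(0) = 4 - 0 = 4.
Characteristic equation: λ² - (-4)λ + (4) = 0.
Discriminant = (-4)² - 4*(4) = 16 - 16 = 0.
λ = (-4 ± √0) / 2 = (-4 ± 0) / 2 = -2, -2.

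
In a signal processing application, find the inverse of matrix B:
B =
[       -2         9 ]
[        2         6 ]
det(B) = -30
B⁻¹ =
[     -1/5      3/10 ]
[     1/15      1/15 ]

For a 2×2 matrix B = [[a, b], [c, d]] with det(B) ≠ 0, B⁻¹ = (1/det(B)) * [[d, -b], [-c, a]].
det(B) = (-2)*(6) - (9)*(2) = -12 - 18 = -30.
B⁻¹ = (1/-30) * [[6, -9], [-2, -2]].
Dividing each entry by -30 and reducing:
B⁻¹ =
[     -1/5      3/10 ]
[     1/15      1/15 ]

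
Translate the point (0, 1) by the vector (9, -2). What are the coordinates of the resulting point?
(9, -1)

Translation by (9, -2):
x' = 0 + 9 = 9
y' = 1 + -2 = -1
Homogeneous matrix: [[1, 0, 9], [0, 1, -2], [0, 0, 1]]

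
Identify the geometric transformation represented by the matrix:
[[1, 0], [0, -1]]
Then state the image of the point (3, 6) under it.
reflection across the x-axis; image of (3, 6) is (3, -6)

This is a symmetric orthogonal matrix with determinant -1, which characterizes a reflection in ℝ².
The matrix [[1, 0], [0, -1]] represents: reflection across the x-axis.
Applying it to (3, 6): [1·3 + 0·6, 0·3 + -1·6] = (3, -6).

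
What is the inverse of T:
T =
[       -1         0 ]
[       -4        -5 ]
det(T) = 5
T⁻¹ =
[       -1         0 ]
[      4/5      -1/5 ]

For a 2×2 matrix T = [[a, b], [c, d]] with det(T) ≠ 0, T⁻¹ = (1/det(T)) * [[d, -b], [-c, a]].
det(T) = (-1)*(-5) - (0)*(-4) = 5 - 0 = 5.
T⁻¹ = (1/5) * [[-5, 0], [4, -1]].
Dividing each entry by 5 and reducing:
T⁻¹ =
[       -1         0 ]
[      4/5      -1/5 ]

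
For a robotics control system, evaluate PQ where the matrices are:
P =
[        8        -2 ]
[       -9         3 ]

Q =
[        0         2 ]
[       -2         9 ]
PQ =
[        4        -2 ]
[       -6         9 ]

Matrix multiplication: (PQ)[i][j] = sum over k of P[i][k] * Q[k][j].
  (PQ)[0][0] = (8)*(0) + (-2)*(-2) = 4
  (PQ)[0][1] = (8)*(2) + (-2)*(9) = -2
  (PQ)[1][0] = (-9)*(0) + (3)*(-2) = -6
  (PQ)[1][1] = (-9)*(2) + (3)*(9) = 9
PQ =
[        4        -2 ]
[       -6         9 ]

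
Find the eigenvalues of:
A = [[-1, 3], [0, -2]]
λ = -2, -1

Solve det(A - λI) = 0. For a 2×2 matrix this is λ² - (trace)λ + det = 0.
trace(A) = -1 - 2 = -3.
det(A) = (-1)*(-2) - (3)*(0) = 2 - 0 = 2.
Characteristic equation: λ² - (-3)λ + (2) = 0.
Discriminant: (-3)² - 4*(2) = 9 - 8 = 1.
Roots: λ = (-3 ± √1) / 2 = -2, -1.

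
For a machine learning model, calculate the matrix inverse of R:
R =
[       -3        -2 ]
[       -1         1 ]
det(R) = -5
R⁻¹ =
[     -1/5      -2/5 ]
[     -1/5       3/5 ]

For a 2×2 matrix R = [[a, b], [c, d]] with det(R) ≠ 0, R⁻¹ = (1/det(R)) * [[d, -b], [-c, a]].
det(R) = (-3)*(1) - (-2)*(-1) = -3 - 2 = -5.
R⁻¹ = (1/-5) * [[1, 2], [1, -3]].
Dividing each entry by -5 and reducing:
R⁻¹ =
[     -1/5      -2/5 ]
[     -1/5       3/5 ]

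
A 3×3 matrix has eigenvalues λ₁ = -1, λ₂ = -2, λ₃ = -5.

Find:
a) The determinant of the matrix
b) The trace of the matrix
det = -10, trace = -8

Two standard eigenvalue identities:
- det(A) equals the product of the eigenvalues (counted with multiplicity).
- trace(A) equals the sum of the eigenvalues.
det(A) = (-1)*(-2)*(-5) = -10.
trace(A) = -1 - 2 - 5 = -8.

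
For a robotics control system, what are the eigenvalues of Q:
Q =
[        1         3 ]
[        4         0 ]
λ = -3, 4

Solve det(Q - λI) = 0. For a 2×2 matrix the characteristic equation is λ² - (trace)λ + det = 0.
trace(Q) = a + d = 1 + 0 = 1.
det(Q) = a*d - b*c = (1)*(0) - (3)*(4) = 0 - 12 = -12.
Characteristic equation: λ² - (1)λ + (-12) = 0.
Discriminant = (1)² - 4*(-12) = 1 + 48 = 49.
λ = (1 ± √49) / 2 = (1 ± 7) / 2 = -3, 4.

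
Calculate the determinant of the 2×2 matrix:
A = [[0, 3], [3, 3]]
-9

For A = [[a, b], [c, d]], det(A) = a*d - b*c.
det(A) = (0)*(3) - (3)*(3) = 0 - 9 = -9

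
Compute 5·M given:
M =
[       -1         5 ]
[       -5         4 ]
5M =
[       -5        25 ]
[      -25        20 ]

Scalar multiplication is elementwise: (5M)[i][j] = 5 * M[i][j].
  (5M)[0][0] = 5 * (-1) = -5
  (5M)[0][1] = 5 * (5) = 25
  (5M)[1][0] = 5 * (-5) = -25
  (5M)[1][1] = 5 * (4) = 20
5M =
[       -5        25 ]
[      -25        20 ]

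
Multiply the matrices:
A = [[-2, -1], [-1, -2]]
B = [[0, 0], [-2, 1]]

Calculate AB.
[[2, -1], [4, -2]]

Each entry (i,j) of AB = sum over k of A[i][k]*B[k][j].
(AB)[0][0] = (-2)*(0) + (-1)*(-2) = 2
(AB)[0][1] = (-2)*(0) + (-1)*(1) = -1
(AB)[1][0] = (-1)*(0) + (-2)*(-2) = 4
(AB)[1][1] = (-1)*(0) + (-2)*(1) = -2
AB = [[2, -1], [4, -2]]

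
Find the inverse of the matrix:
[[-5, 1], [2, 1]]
[[-1/7, 1/7], [2/7, 5/7]]

For [[a,b],[c,d]], inverse = (1/det)·[[d,-b],[-c,a]]
det = -5·1 - 1·2 = -7
Inverse = (1/-7)·[[1, -1], [-2, -5]]
        = [[-1/7, 1/7], [2/7, 5/7]]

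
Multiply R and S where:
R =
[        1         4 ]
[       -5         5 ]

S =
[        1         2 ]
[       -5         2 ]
RS =
[      -19        10 ]
[      -30         0 ]

Matrix multiplication: (RS)[i][j] = sum over k of R[i][k] * S[k][j].
  (RS)[0][0] = (1)*(1) + (4)*(-5) = -19
  (RS)[0][1] = (1)*(2) + (4)*(2) = 10
  (RS)[1][0] = (-5)*(1) + (5)*(-5) = -30
  (RS)[1][1] = (-5)*(2) + (5)*(2) = 0
RS =
[      -19        10 ]
[      -30         0 ]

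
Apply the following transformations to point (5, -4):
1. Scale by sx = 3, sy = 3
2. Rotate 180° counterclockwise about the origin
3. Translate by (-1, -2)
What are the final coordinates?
(-16, 10)

Step 1: Scale → (15, -12)
Step 2: Rotate 180° → (-15, 12)
Step 3: Translate → (-16, 10)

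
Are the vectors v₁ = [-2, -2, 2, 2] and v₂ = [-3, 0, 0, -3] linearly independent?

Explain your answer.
Yes, linearly independent

Two vectors are linearly dependent iff one is a scalar multiple of the other.
No single scalar k satisfies v₂ = k·v₁ (the ratios of corresponding entries disagree), so v₁ and v₂ are linearly independent.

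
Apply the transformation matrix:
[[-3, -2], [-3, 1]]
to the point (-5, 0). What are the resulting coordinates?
(15, 15)

Matrix multiplication:
[[-3, -2], [-3, 1]] × [-5, 0]ᵀ
= [-3×-5 + -2×0, -3×-5 + 1×0]ᵀ
= [15.0000, 15.0000]ᵀ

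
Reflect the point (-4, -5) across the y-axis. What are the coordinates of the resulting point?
(4, -5)

Reflection across y-axis: (-4, -5) → (4, -5)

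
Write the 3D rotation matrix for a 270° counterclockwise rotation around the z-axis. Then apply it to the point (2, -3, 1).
R = [[0, 1, 0], [-1, 0, 0], [0, 0, 1]]; R·(2, -3, 1) = (-3, -2, 1)

Rotation matrix for 270° around z-axis:
cos(270°) = 0, sin(270°) = -1
R = [[0, 1, 0], [-1, 0, 0], [0, 0, 1]]
Apply to (2, -3, 1): R·[2, -3, 1]ᵀ = (-3, -2, 1)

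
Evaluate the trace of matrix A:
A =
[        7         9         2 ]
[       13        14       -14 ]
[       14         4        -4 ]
tr(A) = 7 + 14 - 4 = 17

The trace of a square matrix is the sum of its diagonal entries.
Diagonal entries of A: A[0][0] = 7, A[1][1] = 14, A[2][2] = -4.
tr(A) = 7 + 14 - 4 = 17.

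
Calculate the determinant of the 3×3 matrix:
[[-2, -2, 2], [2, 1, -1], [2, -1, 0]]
-2

Expansion along first row:
det = -2·det([[1,-1],[-1,0]]) - -2·det([[2,-1],[2,0]]) + 2·det([[2,1],[2,-1]])
    = -2·(1·0 - -1·-1) - -2·(2·0 - -1·2) + 2·(2·-1 - 1·2)
    = -2·-1 - -2·2 + 2·-4
    = 2 + 4 + -8 = -2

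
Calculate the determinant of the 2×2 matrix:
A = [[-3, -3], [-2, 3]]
-15

For A = [[a, b], [c, d]], det(A) = a*d - b*c.
det(A) = (-3)*(3) - (-3)*(-2) = -9 - 6 = -15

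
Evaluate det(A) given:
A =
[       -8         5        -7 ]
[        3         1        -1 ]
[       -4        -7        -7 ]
det(A) = 356

Expand along row 0 (cofactor expansion): det(A) = a*(e*i - f*h) - b*(d*i - f*g) + c*(d*h - e*g), where the 3×3 is [[a, b, c], [d, e, f], [g, h, i]].
Minor M_00 = (1)*(-7) - (-1)*(-7) = -7 - 7 = -14.
Minor M_01 = (3)*(-7) - (-1)*(-4) = -21 - 4 = -25.
Minor M_02 = (3)*(-7) - (1)*(-4) = -21 + 4 = -17.
det(A) = (-8)*(-14) - (5)*(-25) + (-7)*(-17) = 112 + 125 + 119 = 356.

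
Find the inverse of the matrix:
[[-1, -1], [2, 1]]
[[1, 1], [-2, -1]]

For [[a,b],[c,d]], inverse = (1/det)·[[d,-b],[-c,a]]
det = -1·1 - -1·2 = 1
Inverse = (1/1)·[[1, 1], [-2, -1]]
        = [[1, 1], [-2, -1]]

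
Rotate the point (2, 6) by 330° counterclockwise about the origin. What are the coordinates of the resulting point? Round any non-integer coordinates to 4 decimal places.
(4.7321, 4.1962)

Rotation matrix R(θ) = [[cos θ, -sin θ], [sin θ, cos θ]]; for θ = 330°:
R = [[√3/2, 1/2], [-1/2, √3/2]]
Result: R × [2, 6]ᵀ = [√3/2·2 + (1/2)·6, -1/2·2 + (√3/2)·6]ᵀ = (4.7321, 4.1962)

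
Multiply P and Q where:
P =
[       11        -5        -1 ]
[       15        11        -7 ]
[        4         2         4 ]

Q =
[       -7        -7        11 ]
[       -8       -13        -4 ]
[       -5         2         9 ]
PQ =
[      -32       -14       132 ]
[     -158      -262        58 ]
[      -64       -46        72 ]

Matrix multiplication: (PQ)[i][j] = sum over k of P[i][k] * Q[k][j].
  (PQ)[0][0] = (11)*(-7) + (-5)*(-8) + (-1)*(-5) = -32
  (PQ)[0][1] = (11)*(-7) + (-5)*(-13) + (-1)*(2) = -14
  (PQ)[0][2] = (11)*(11) + (-5)*(-4) + (-1)*(9) = 132
  (PQ)[1][0] = (15)*(-7) + (11)*(-8) + (-7)*(-5) = -158
  (PQ)[1][1] = (15)*(-7) + (11)*(-13) + (-7)*(2) = -262
  (PQ)[1][2] = (15)*(11) + (11)*(-4) + (-7)*(9) = 58
  (PQ)[2][0] = (4)*(-7) + (2)*(-8) + (4)*(-5) = -64
  (PQ)[2][1] = (4)*(-7) + (2)*(-13) + (4)*(2) = -46
  (PQ)[2][2] = (4)*(11) + (2)*(-4) + (4)*(9) = 72
PQ =
[      -32       -14       132 ]
[     -158      -262        58 ]
[      -64       -46        72 ]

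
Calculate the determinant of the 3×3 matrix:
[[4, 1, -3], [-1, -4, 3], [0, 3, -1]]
-12

Expansion along first row:
det = 4·det([[-4,3],[3,-1]]) - 1·det([[-1,3],[0,-1]]) + -3·det([[-1,-4],[0,3]])
    = 4·(-4·-1 - 3·3) - 1·(-1·-1 - 3·0) + -3·(-1·3 - -4·0)
    = 4·-5 - 1·1 + -3·-3
    = -20 + -1 + 9 = -12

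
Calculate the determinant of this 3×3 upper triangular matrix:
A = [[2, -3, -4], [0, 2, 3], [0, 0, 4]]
16

The determinant of a triangular matrix is the product of its diagonal entries (the off-diagonal entries above the diagonal do not affect it).
det(A) = (2) * (2) * (4) = 16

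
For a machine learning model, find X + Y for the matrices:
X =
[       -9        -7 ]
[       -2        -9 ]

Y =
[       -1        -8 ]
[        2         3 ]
X + Y =
[      -10       -15 ]
[        0        -6 ]

Matrix addition is elementwise: (X+Y)[i][j] = X[i][j] + Y[i][j].
  (X+Y)[0][0] = (-9) + (-1) = -10
  (X+Y)[0][1] = (-7) + (-8) = -15
  (X+Y)[1][0] = (-2) + (2) = 0
  (X+Y)[1][1] = (-9) + (3) = -6
X + Y =
[      -10       -15 ]
[        0        -6 ]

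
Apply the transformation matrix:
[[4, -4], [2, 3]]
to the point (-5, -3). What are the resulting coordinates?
(-8, -19)

Matrix multiplication:
[[4, -4], [2, 3]] × [-5, -3]ᵀ
= [4×-5 + -4×-3, 2×-5 + 3×-3]ᵀ
= [-8.0000, -19.0000]ᵀ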